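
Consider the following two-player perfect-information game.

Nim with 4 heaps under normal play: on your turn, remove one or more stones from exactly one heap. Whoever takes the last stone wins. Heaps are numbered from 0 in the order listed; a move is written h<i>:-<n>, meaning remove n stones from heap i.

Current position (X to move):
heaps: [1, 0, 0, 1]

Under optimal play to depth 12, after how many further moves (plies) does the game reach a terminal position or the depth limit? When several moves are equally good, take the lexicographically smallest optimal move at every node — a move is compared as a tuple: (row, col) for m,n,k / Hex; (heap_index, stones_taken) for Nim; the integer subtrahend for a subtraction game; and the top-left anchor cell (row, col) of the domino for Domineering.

PV length from [(1,0,0,1)]: 2 plies

[(1,0,0,1)] X move#1: h0:-1:-1/(0,0,0,1)*, h3:-1:-1/(1,0,0,0)
[(0,0,0,1)] O move#2: h3:-1:+1/(0,0,0,0)*
[(0,0,0,0)] end (terminal -1, X#3); searched (1,0,0,1) to 12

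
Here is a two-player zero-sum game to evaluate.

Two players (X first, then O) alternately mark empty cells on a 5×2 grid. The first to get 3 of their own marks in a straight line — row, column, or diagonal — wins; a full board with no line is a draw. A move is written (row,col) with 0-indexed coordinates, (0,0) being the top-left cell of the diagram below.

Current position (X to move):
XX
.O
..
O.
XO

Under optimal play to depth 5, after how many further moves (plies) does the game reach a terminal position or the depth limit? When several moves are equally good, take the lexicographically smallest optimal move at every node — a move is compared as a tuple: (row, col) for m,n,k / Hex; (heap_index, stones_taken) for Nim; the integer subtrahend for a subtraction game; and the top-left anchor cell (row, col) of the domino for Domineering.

PV length from [XX/.O/../O./XO]: 4 plies

p1 X@[XX/.O/../O./XO]: (1,0)[XX/XO/../O./XO]+0* (2,0)[XX/.O/X./O./XO]+0 (2,1)[XX/.O/.X/O./XO]+0 (3,1)[XX/.O/../OX/XO]+0
p2 O@[XX/XO/../O./XO]: (2,0)[XX/XO/O./O./XO]+0* (2,1)[XX/XO/.O/O./XO]-1 (3,1)[XX/XO/../OO/XO]-1
p3 X@[XX/XO/O./O./XO]: (2,1)[XX/XO/OX/O./XO]+0* (3,1)[XX/XO/O./OX/XO]+0
p4 O@[XX/XO/OX/O./XO]: (3,1)[XX/XO/OX/OO/XO]+0*
p5 X@[XX/XO/OX/OO/XO] terminal +0; root [XX/.O/../O./XO] d5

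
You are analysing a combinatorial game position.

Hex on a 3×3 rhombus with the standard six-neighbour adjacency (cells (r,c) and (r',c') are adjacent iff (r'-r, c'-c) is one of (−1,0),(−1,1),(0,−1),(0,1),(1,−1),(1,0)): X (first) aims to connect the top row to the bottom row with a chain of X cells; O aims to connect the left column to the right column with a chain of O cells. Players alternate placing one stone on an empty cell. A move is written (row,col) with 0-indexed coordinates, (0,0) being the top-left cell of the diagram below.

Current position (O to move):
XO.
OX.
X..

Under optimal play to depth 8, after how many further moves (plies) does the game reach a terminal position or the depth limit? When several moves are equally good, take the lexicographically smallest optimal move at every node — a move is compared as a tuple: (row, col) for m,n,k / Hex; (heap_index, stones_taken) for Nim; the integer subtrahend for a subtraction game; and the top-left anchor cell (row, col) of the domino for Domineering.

PV length from [XO./OX./X..]: 1 ply

ply 1, O at XO./OX./X.. | (0,2)=+1→XOO/OX./X..*; (1,2)=-1→XO./OXO/X..; (2,1)=-1→XO./OX./XO.; (2,2)=-1→XO./OX./X.O
ply 2: XOO/OX./X.. is terminal -1 (X); from XO./OX./X.. depth 8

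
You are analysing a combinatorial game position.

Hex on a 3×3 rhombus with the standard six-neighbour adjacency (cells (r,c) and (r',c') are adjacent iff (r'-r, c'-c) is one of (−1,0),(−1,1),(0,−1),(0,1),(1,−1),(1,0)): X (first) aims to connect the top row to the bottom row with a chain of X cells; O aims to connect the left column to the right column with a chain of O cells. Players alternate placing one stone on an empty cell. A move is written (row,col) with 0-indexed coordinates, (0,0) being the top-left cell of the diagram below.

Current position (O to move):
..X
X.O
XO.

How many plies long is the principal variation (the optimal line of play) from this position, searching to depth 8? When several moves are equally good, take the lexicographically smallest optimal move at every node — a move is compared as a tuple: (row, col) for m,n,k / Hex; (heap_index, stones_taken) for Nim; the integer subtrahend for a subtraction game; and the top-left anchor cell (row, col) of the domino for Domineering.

[..X/X.O/XO.] O move#1: (0,0):-1/O.X/X.O/XO.*, (0,1):-1/.OX/X.O/XO., (1,1):-1/..X/XOO/XO., (2,2):-1/..X/X.O/XOO
[O.X/X.O/XO.] X move#2: (0,1):+1/OXX/X.O/XO.*, (1,1):+1/O.X/XXO/XO., (2,2):+1/O.X/X.O/XOX
[OXX/X.O/XO.] end (terminal -1, O#3); searched ..X/X.O/XO. to 8

PV length from [..X/X.O/XO.]: 2 plies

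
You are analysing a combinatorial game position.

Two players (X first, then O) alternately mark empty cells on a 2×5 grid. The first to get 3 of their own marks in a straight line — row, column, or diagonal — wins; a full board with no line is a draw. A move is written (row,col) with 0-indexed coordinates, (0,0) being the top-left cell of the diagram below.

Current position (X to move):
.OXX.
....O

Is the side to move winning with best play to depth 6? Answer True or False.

X winning at [.OXX./....O]: True

[.OXX./....O] X move#1: (0,0):+0/XOXX./....O, (0,4):+1/.OXXX/....O*, (1,0):+0/.OXX./X...O, (1,1):+1/.OXX./.X..O, (1,2):+1/.OXX./..X.O, (1,3):+0/.OXX./...XO
[.OXXX/....O] end (terminal -1, O#2); searched .OXX./....O to 6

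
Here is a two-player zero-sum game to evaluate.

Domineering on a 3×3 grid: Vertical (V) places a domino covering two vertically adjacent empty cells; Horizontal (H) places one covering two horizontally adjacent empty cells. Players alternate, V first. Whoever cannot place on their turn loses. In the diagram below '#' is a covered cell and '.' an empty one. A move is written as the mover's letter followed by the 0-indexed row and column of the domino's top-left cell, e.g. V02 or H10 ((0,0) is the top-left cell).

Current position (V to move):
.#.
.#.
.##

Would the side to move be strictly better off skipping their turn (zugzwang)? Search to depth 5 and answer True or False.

zugzwang(.#./.#./.##, V) = False

[.#./.#./.##] V move#1: V00:+1/##./##./.##*, V02:+1/.##/.##/.##, V10:+1/.#./##./###
[##./##./.##] end (terminal -1, H#2); searched .#./.#./.## to 5
if V skipped the turn, H would face:
~ [.#./.#./.##] end (terminal -1, H#1); searched .#./.#./.## to 5
compare (V): move=+1 vs pass=+1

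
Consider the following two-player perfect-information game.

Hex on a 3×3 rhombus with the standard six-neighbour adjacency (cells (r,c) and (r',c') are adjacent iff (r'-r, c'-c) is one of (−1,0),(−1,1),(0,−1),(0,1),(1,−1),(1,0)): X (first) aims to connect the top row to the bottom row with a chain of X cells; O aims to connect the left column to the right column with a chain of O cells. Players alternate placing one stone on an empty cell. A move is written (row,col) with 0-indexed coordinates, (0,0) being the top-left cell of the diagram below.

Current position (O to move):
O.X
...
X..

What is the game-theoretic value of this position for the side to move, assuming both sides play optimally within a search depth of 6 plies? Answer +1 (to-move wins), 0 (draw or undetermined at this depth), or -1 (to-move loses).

value(O.X/.../X.., O) = -1

ply 1, O at O.X/.../X.. | (0,1)=-1→OOX/.../X..*; (1,0)=-1→O.X/O../X..; (1,1)=-1→O.X/.O./X..; (1,2)=-1→O.X/..O/X..; (2,1)=-1→O.X/.../XO.; (2,2)=-1→O.X/.../X.O
ply 2, X at OOX/.../X.. | (1,0)=+1→OOX/X../X..*; (1,1)=+1→OOX/.X./X..; (1,2)=+1→OOX/..X/X..; (2,1)=+1→OOX/.../XX.; (2,2)=+1→OOX/.../X.X
ply 3, O at OOX/X../X.. | (1,1)=-1→OOX/XO./X..*; (1,2)=-1→OOX/X.O/X..; (2,1)=-1→OOX/X../XO.; (2,2)=-1→OOX/X../X.O
ply 4, X at OOX/XO./X.. | (1,2)=+1→OOX/XOX/X..*; (2,1)=-1→OOX/XO./XX.; (2,2)=-1→OOX/XO./X.X
ply 5, O at OOX/XOX/X.. | (2,1)=-1→OOX/XOX/XO.*; (2,2)=-1→OOX/XOX/X.O
ply 6, X at OOX/XOX/XO. | (2,2)=+1→OOX/XOX/XOX*
ply 7: OOX/XOX/XOX is terminal -1 (O); from O.X/.../X.. depth 6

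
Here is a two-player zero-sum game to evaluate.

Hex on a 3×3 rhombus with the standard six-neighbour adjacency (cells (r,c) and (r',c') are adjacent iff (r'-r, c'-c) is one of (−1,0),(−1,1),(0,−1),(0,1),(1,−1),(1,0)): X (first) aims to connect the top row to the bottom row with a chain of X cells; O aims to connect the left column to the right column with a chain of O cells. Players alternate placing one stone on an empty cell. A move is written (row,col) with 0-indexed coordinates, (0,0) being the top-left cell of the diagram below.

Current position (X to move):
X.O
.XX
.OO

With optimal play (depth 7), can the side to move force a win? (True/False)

ply 1, X at X.O/.XX/.OO | (0,1)=-1→XXO/.XX/.OO; (1,0)=-1→X.O/XXX/.OO; (2,0)=+1→X.O/.XX/XOO*
ply 2, O at X.O/.XX/XOO | (0,1)=-1→XOO/.XX/XOO*; (1,0)=-1→X.O/OXX/XOO
ply 3, X at XOO/.XX/XOO | (1,0)=+1→XOO/XXX/XOO*
ply 4: XOO/XXX/XOO is terminal -1 (O); from X.O/.XX/.OO depth 7

X winning at [X.O/.XX/.OO]: True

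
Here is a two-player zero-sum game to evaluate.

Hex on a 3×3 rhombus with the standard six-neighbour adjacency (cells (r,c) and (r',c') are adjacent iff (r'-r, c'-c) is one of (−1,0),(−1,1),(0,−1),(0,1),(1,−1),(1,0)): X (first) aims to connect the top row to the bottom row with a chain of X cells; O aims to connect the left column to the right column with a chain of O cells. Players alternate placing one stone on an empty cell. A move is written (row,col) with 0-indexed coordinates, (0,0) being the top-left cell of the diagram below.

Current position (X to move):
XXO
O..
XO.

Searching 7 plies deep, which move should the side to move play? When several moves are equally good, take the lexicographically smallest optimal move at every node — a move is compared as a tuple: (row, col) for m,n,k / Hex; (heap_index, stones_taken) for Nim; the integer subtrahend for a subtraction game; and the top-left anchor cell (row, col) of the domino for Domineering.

ply 1, X at XXO/O../XO. | (1,1)=+1→XXO/OX./XO.*; (1,2)=-1→XXO/O.X/XO.; (2,2)=-1→XXO/O../XOX
ply 2: XXO/OX./XO. is terminal -1 (O); from XXO/O../XO. depth 7

X's best at [XXO/O../XO.]: (1,1)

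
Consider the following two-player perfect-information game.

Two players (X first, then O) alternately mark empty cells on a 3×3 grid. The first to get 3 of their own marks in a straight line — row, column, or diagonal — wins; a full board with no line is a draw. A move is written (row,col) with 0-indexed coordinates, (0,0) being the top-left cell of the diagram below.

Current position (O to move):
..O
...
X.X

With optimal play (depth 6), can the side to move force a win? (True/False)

[..O/.../X.X] O move#1: (0,0):-1/O.O/.../X.X*, (0,1):-1/.OO/.../X.X, (1,0):-1/..O/O../X.X, (1,1):-1/..O/.O./X.X, (1,2):-1/..O/..O/X.X, (2,1):-1/..O/.../XOX
[O.O/.../X.X] X move#2: (0,1):+0/OXO/.../X.X, (1,0):-1/O.O/X../X.X, (1,1):-1/O.O/.X./X.X, (1,2):-1/O.O/..X/X.X, (2,1):+1/O.O/.../XXX*
[O.O/.../XXX] end (terminal -1, O#3); searched ..O/.../X.X to 6

O winning at [..O/.../X.X]: False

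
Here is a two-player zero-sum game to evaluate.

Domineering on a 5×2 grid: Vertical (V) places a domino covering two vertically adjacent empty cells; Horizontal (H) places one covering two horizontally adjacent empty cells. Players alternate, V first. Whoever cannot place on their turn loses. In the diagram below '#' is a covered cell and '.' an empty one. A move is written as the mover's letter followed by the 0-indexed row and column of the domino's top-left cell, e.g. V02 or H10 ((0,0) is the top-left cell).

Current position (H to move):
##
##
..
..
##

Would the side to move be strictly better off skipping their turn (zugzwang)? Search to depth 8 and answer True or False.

ply 1, H at ##/##/../../## | H20=+1→##/##/##/../##*; H30=+1→##/##/../##/##
ply 2: ##/##/##/../## is terminal -1 (V); from ##/##/../../## depth 8
if H skipped the turn, V would face:
~ ply 1, V at ##/##/../../## | V20=+1→##/##/#./#./##*; V21=+1→##/##/.#/.#/##
~ ply 2: ##/##/#./#./## is terminal -1 (H); from ##/##/../../## depth 8
compare (H): move=+1 vs pass=-1

zugzwang(##/##/../../##, H) = False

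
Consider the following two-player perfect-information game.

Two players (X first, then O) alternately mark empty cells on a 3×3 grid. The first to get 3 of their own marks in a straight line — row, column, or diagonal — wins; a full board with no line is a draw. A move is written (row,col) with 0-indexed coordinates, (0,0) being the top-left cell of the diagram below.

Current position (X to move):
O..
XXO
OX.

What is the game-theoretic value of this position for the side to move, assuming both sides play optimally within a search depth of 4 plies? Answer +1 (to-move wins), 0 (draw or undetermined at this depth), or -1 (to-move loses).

p1 X@[O../XXO/OX.]: (0,1)[OX./XXO/OX.]+1* (0,2)[O.X/XXO/OX.]+0 (2,2)[O../XXO/OXX]+0
p2 O@[OX./XXO/OX.] terminal -1; root [O../XXO/OX.] d4

value(O../XXO/OX., X) = +1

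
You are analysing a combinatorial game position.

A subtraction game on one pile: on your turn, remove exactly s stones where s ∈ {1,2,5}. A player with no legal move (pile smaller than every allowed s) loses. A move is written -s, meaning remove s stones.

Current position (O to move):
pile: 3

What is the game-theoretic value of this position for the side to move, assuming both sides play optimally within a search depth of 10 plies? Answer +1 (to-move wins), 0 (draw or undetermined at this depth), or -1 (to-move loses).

value(3, O) = -1

[3] O move#1: -1:-1/2*, -2:-1/1
[2] X move#2: -1:-1/1, -2:+1/0*
[0] end (terminal -1, O#3); searched 3 to 10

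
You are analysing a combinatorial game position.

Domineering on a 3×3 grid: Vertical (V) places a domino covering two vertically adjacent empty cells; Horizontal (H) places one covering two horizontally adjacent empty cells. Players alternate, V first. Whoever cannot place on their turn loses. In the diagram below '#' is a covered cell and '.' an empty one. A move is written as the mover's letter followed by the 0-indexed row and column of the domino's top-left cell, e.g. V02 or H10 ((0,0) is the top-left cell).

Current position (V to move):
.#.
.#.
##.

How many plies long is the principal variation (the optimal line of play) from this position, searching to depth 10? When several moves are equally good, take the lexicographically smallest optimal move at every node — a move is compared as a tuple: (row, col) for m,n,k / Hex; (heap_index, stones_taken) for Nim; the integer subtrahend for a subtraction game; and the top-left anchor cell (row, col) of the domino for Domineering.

[.#./.#./##.] V move#1: V00:+1/##./##./##.*, V02:+1/.##/.##/##., V12:+1/.#./.##/###
[##./##./##.] end (terminal -1, H#2); searched .#./.#./##. to 10

PV length from [.#./.#./##.]: 1 ply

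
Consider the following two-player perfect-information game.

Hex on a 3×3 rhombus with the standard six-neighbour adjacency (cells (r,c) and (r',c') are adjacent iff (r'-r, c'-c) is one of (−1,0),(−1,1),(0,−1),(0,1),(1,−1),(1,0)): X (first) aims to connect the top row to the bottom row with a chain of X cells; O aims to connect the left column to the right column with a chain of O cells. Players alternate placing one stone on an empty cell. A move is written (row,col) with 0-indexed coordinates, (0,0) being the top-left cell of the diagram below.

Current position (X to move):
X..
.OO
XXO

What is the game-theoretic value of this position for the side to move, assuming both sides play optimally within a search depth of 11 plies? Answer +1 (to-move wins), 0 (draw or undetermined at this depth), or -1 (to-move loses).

value(X../.OO/XXO, X) = +1

p1 X@[X../.OO/XXO]: (0,1)[XX./.OO/XXO]-1 (0,2)[X.X/.OO/XXO]-1 (1,0)[X../XOO/XXO]+1*
p2 O@[X../XOO/XXO] terminal -1; root [X../.OO/XXO] d11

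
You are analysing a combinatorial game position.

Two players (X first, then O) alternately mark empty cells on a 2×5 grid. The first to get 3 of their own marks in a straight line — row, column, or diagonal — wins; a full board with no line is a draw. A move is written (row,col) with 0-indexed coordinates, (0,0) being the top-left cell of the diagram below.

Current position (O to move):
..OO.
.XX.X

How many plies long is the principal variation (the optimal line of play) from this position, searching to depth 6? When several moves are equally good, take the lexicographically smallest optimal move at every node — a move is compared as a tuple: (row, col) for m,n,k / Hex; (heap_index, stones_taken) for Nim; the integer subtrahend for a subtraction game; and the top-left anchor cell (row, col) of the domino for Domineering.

PV length from [..OO./.XX.X]: 1 ply

ply 1, O at ..OO./.XX.X | (0,0)=-1→O.OO./.XX.X; (0,1)=+1→.OOO./.XX.X*; (0,4)=+1→..OOO/.XX.X; (1,0)=-1→..OO./OXX.X; (1,3)=-1→..OO./.XXOX
ply 2: .OOO./.XX.X is terminal -1 (X); from ..OO./.XX.X depth 6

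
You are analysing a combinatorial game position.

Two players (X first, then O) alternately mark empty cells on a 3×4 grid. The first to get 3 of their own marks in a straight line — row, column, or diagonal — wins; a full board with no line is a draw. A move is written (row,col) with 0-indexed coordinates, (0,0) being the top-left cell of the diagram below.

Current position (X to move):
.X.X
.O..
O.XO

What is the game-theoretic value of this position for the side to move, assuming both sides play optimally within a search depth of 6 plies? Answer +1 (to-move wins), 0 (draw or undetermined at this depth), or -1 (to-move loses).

value(.X.X/.O../O.XO, X) = +1

p1 X@[.X.X/.O../O.XO]: (0,0)[XX.X/.O../O.XO]-1 (0,2)[.XXX/.O../O.XO]+1* (1,0)[.X.X/XO../O.XO]-1 (1,2)[.X.X/.OX./O.XO]-1 (1,3)[.X.X/.O.X/O.XO]-1 (2,1)[.X.X/.O../OXXO]-1
p2 O@[.XXX/.O../O.XO] terminal -1; root [.X.X/.O../O.XO] d6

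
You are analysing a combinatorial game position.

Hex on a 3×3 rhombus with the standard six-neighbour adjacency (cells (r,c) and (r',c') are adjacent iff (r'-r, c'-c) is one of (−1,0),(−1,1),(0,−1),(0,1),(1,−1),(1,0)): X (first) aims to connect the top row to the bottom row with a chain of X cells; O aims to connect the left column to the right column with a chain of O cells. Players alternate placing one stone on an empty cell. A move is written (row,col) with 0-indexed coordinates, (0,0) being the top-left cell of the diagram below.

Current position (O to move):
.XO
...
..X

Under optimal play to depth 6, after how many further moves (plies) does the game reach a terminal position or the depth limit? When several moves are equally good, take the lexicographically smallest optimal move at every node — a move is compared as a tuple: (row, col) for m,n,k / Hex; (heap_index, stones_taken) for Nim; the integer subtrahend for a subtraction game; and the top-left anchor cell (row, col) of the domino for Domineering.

ply 1, O at .XO/.../..X | (0,0)=-1→OXO/.../..X; (1,0)=-1→.XO/O../..X; (1,1)=+1→.XO/.O./..X*; (1,2)=-1→.XO/..O/..X; (2,0)=-1→.XO/.../O.X; (2,1)=-1→.XO/.../.OX
ply 2, X at .XO/.O./..X | (0,0)=-1→XXO/.O./..X*; (1,0)=-1→.XO/XO./..X; (1,2)=-1→.XO/.OX/..X; (2,0)=-1→.XO/.O./X.X; (2,1)=-1→.XO/.O./.XX
ply 3, O at XXO/.O./..X | (1,0)=+1→XXO/OO./..X*; (1,2)=+1→XXO/.OO/..X; (2,0)=+1→XXO/.O./O.X; (2,1)=+1→XXO/.O./.OX
ply 4: XXO/OO./..X is terminal -1 (X); from .XO/.../..X depth 6

PV length from [.XO/.../..X]: 3 plies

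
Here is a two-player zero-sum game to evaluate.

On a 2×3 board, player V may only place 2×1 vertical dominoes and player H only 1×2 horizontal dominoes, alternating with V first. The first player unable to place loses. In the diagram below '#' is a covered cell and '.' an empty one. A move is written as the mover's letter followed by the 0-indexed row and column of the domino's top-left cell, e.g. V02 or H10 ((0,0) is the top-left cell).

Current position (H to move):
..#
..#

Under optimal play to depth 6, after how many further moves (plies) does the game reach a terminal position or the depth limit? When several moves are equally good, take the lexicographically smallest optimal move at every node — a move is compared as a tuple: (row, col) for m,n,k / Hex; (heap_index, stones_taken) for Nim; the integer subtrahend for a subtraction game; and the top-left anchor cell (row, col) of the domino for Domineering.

PV length from [..#/..#]: 1 ply

ply 1, H at ..#/..# | H00=+1→###/..#*; H10=+1→..#/###
ply 2: ###/..# is terminal -1 (V); from ..#/..# depth 6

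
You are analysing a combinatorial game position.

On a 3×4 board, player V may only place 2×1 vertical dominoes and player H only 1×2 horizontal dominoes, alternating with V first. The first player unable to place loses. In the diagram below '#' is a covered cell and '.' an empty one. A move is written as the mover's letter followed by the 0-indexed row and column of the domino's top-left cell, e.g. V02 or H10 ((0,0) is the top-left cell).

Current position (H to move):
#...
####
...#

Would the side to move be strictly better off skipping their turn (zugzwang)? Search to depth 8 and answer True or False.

ply 1, H at #.../####/...# | H01=+1→###./####/...#*; H02=+1→#.##/####/...#; H20=+1→#.../####/##.#; H21=+1→#.../####/.###
ply 2: ###./####/...# is terminal -1 (V); from #.../####/...# depth 8
suppose H passes — search the same position with V to move:
pass> ply 1: #.../####/...# is terminal -1 (V); from #.../####/...# depth 8
for H: play +1, pass +1

zugzwang(#.../####/...#, H) = False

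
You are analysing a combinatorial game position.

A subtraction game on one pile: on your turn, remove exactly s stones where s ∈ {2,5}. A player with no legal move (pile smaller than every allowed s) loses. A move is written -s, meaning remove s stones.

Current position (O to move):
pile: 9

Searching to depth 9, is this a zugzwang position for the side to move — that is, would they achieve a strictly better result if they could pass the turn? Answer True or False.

[9] O move#1: -2:+1/7*, -5:+1/4
[7] X move#2: -2:-1/5*, -5:-1/2
[5] O move#3: -2:-1/3, -5:+1/0*
[0] end (terminal -1, X#4); searched 9 to 9
suppose O passes — search the same position with X to move:
pass> [9] X move#1: -2:+1/7*, -5:+1/4
pass> [7] O move#2: -2:-1/5*, -5:-1/2
pass> [5] X move#3: -2:-1/3, -5:+1/0*
pass> [0] end (terminal -1, O#4); searched 9 to 9
for O: play +1, pass -1

zugzwang(9, O) = False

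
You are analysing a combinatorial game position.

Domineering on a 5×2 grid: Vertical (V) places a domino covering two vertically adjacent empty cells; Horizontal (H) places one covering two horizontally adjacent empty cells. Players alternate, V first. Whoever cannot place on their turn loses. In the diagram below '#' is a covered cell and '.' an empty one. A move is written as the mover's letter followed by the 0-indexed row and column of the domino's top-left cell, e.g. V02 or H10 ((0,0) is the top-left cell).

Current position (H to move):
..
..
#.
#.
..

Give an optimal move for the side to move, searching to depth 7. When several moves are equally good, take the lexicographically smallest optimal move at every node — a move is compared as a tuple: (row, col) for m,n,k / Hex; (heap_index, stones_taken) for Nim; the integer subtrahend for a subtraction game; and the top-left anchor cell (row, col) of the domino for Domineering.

H's best at [../../#./#./..]: H00

p1 H@[../../#./#./..]: H00[##/../#./#./..]+1* H10[../##/#./#./..]+1 H40[../../#./#./##]-1
p2 V@[##/../#./#./..]: V11[##/.#/##/#./..]-1* V21[##/../##/##/..]-1 V31[##/../#./##/.#]-1
p3 H@[##/.#/##/#./..]: H40[##/.#/##/#./##]+1*
p4 V@[##/.#/##/#./##] terminal -1; root [../../#./#./..] d7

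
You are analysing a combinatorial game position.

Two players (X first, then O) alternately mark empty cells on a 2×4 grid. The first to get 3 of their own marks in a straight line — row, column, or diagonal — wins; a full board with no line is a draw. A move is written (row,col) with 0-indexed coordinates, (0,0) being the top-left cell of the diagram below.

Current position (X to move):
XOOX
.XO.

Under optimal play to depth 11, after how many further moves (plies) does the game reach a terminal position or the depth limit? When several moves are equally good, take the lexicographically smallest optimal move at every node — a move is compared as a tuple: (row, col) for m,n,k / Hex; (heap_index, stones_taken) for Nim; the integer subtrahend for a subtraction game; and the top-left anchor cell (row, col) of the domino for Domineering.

PV length from [XOOX/.XO.]: 2 plies

p1 X@[XOOX/.XO.]: (1,0)[XOOX/XXO.]+0* (1,3)[XOOX/.XOX]+0
p2 O@[XOOX/XXO.]: (1,3)[XOOX/XXOO]+0*
p3 X@[XOOX/XXOO] terminal +0; root [XOOX/.XO.] d11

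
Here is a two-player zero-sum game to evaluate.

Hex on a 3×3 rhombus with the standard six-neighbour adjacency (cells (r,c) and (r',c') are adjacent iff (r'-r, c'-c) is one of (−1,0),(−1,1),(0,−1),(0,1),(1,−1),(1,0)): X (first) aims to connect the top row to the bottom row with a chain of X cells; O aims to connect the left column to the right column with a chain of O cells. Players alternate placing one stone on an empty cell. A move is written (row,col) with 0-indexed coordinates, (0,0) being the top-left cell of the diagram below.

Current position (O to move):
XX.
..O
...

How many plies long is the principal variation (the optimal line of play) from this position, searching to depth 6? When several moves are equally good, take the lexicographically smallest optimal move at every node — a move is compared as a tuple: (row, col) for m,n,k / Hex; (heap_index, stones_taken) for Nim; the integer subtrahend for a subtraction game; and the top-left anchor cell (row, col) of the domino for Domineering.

PV length from [XX./..O/...]: 3 plies

p1 O@[XX./..O/...]: (0,2)[XXO/..O/...]-1 (1,0)[XX./O.O/...]-1 (1,1)[XX./.OO/...]+1* (2,0)[XX./..O/O..]+1 (2,1)[XX./..O/.O.]-1 (2,2)[XX./..O/..O]-1
p2 X@[XX./.OO/...]: (0,2)[XXX/.OO/...]-1* (1,0)[XX./XOO/...]-1 (2,0)[XX./.OO/X..]-1 (2,1)[XX./.OO/.X.]-1 (2,2)[XX./.OO/..X]-1
p3 O@[XXX/.OO/...]: (1,0)[XXX/OOO/...]+1* (2,0)[XXX/.OO/O..]+1 (2,1)[XXX/.OO/.O.]+1 (2,2)[XXX/.OO/..O]+1
p4 X@[XXX/OOO/...] terminal -1; root [XX./..O/...] d6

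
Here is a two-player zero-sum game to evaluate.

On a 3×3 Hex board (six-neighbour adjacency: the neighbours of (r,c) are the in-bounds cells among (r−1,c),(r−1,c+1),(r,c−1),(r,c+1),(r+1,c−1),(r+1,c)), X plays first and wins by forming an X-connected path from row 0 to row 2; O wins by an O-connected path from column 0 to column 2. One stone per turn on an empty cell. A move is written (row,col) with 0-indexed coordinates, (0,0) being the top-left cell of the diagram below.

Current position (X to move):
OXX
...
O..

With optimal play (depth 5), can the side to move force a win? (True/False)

X winning at [OXX/.../O..]: True

ply 1, X at OXX/.../O.. | (1,0)=-1→OXX/X../O..; (1,1)=-1→OXX/.X./O..; (1,2)=+1→OXX/..X/O..*; (2,1)=+1→OXX/.../OX.; (2,2)=-1→OXX/.../O.X
ply 2, O at OXX/..X/O.. | (1,0)=-1→OXX/O.X/O..*; (1,1)=-1→OXX/.OX/O..; (2,1)=-1→OXX/..X/OO.; (2,2)=-1→OXX/..X/O.O
ply 3, X at OXX/O.X/O.. | (1,1)=+1→OXX/OXX/O..*; (2,1)=+1→OXX/O.X/OX.; (2,2)=+1→OXX/O.X/O.X
ply 4, O at OXX/OXX/O.. | (2,1)=-1→OXX/OXX/OO.*; (2,2)=-1→OXX/OXX/O.O
ply 5, X at OXX/OXX/OO. | (2,2)=+1→OXX/OXX/OOX*
ply 6: OXX/OXX/OOX is terminal -1 (O); from OXX/.../O.. depth 5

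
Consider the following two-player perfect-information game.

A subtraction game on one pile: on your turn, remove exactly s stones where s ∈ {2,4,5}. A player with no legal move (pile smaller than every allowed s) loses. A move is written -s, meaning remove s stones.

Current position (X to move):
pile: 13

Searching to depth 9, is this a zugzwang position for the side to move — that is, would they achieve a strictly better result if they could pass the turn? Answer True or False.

zugzwang(13, X) = False

ply 1, X at 13 | -2=-1→11; -4=-1→9; -5=+1→8*
ply 2, O at 8 | -2=-1→6*; -4=-1→4; -5=-1→3
ply 3, X at 6 | -2=-1→4; -4=-1→2; -5=+1→1*
ply 4: 1 is terminal -1 (O); from 13 depth 9
pass branch (O moves first from the same position):
  | ply 1, O at 13 | -2=-1→11; -4=-1→9; -5=+1→8*
  | ply 2, X at 8 | -2=-1→6*; -4=-1→4; -5=-1→3
  | ply 3, O at 6 | -2=-1→4; -4=-1→2; -5=+1→1*
  | ply 4: 1 is terminal -1 (X); from 13 depth 9
X moving scores +1; X passing scores -1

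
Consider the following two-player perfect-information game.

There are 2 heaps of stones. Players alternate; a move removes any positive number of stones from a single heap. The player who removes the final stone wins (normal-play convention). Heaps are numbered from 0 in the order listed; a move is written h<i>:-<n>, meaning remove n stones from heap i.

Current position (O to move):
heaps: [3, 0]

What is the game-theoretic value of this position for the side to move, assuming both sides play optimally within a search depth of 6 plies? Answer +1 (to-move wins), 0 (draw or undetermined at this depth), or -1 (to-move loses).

p1 O@[(3,0)]: h0:-1[(2,0)]-1 h0:-2[(1,0)]-1 h0:-3[(0,0)]+1*
p2 X@[(0,0)] terminal -1; root [(3,0)] d6

value((3,0), O) = +1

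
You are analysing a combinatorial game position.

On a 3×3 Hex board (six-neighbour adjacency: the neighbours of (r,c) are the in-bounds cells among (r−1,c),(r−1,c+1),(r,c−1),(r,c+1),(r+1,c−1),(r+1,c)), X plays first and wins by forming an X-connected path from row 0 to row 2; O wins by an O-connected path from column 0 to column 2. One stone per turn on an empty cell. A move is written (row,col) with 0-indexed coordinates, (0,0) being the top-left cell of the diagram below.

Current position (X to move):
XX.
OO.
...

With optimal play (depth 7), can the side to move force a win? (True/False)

X winning at [XX./OO./...]: False

p1 X@[XX./OO./...]: (0,2)[XXX/OO./...]-1* (1,2)[XX./OOX/...]-1 (2,0)[XX./OO./X..]-1 (2,1)[XX./OO./.X.]-1 (2,2)[XX./OO./..X]-1
p2 O@[XXX/OO./...]: (1,2)[XXX/OOO/...]+1* (2,0)[XXX/OO./O..]-1 (2,1)[XXX/OO./.O.]+1 (2,2)[XXX/OO./..O]+1
p3 X@[XXX/OOO/...] terminal -1; root [XX./OO./...] d7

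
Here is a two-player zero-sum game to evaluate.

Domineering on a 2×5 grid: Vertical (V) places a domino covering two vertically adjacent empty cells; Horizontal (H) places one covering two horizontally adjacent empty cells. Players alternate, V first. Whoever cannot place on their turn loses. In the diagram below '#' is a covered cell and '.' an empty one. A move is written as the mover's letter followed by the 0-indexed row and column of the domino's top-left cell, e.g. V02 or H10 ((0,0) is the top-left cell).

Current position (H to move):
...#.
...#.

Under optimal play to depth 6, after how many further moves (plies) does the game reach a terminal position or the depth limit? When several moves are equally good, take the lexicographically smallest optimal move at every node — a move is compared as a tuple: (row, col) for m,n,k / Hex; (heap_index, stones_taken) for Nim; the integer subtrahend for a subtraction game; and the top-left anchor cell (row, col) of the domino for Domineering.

PV length from [...#./...#.]: 4 plies

ply 1, H at ...#./...#. | H00=-1→##.#./...#.*; H01=-1→.###./...#.; H10=-1→...#./##.#.; H11=-1→...#./.###.
ply 2, V at ##.#./...#. | V02=+1→####./..##.*; V04=-1→##.##/...##
ply 3, H at ####./..##. | H10=-1→####./####.*
ply 4, V at ####./####. | V04=+1→#####/#####*
ply 5: #####/##### is terminal -1 (H); from ...#./...#. depth 6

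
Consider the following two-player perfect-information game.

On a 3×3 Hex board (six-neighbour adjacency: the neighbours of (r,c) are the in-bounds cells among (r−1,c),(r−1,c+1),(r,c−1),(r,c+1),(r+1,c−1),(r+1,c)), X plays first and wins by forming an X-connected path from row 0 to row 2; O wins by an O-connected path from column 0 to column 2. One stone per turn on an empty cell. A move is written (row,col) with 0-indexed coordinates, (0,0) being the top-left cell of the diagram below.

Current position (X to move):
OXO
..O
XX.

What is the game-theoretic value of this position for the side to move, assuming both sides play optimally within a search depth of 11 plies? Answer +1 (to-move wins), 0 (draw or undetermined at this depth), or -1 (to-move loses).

[OXO/..O/XX.] X move#1: (1,0):+1/OXO/X.O/XX.*, (1,1):+1/OXO/.XO/XX., (2,2):+1/OXO/..O/XXX
[OXO/X.O/XX.] end (terminal -1, O#2); searched OXO/..O/XX. to 11

value(OXO/..O/XX., X) = +1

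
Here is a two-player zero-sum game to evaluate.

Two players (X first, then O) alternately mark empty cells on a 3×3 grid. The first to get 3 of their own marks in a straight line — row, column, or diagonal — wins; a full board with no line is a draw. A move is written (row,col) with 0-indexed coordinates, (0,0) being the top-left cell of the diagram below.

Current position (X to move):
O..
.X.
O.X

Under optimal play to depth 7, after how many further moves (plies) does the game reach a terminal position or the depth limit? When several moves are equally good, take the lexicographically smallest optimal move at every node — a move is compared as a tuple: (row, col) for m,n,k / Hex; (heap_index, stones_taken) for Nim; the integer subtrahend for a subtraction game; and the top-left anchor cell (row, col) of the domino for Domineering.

p1 X@[O../.X./O.X]: (0,1)[OX./.X./O.X]-1 (0,2)[O.X/.X./O.X]-1 (1,0)[O../XX./O.X]+0* (1,2)[O../.XX/O.X]-1 (2,1)[O../.X./OXX]-1
p2 O@[O../XX./O.X]: (0,1)[OO./XX./O.X]-1 (0,2)[O.O/XX./O.X]-1 (1,2)[O../XXO/O.X]+0* (2,1)[O../XX./OOX]-1
p3 X@[O../XXO/O.X]: (0,1)[OX./XXO/O.X]+0* (0,2)[O.X/XXO/O.X]+0 (2,1)[O../XXO/OXX]+0
p4 O@[OX./XXO/O.X]: (0,2)[OXO/XXO/O.X]-1 (2,1)[OX./XXO/OOX]+0*
p5 X@[OX./XXO/OOX]: (0,2)[OXX/XXO/OOX]+0*
p6 O@[OXX/XXO/OOX] terminal +0; root [O../.X./O.X] d7

PV length from [O../.X./O.X]: 5 plies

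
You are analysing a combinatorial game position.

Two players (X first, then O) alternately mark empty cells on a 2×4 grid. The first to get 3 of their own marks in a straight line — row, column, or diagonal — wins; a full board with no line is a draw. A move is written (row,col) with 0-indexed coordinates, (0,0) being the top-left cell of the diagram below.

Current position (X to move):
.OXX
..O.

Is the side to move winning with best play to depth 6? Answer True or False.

ply 1, X at .OXX/..O. | (0,0)=-1→XOXX/..O.; (1,0)=+0→.OXX/X.O.*; (1,1)=+0→.OXX/.XO.; (1,3)=+0→.OXX/..OX
ply 2, O at .OXX/X.O. | (0,0)=+0→OOXX/X.O.*; (1,1)=+0→.OXX/XOO.; (1,3)=+0→.OXX/X.OO
ply 3, X at OOXX/X.O. | (1,1)=+0→OOXX/XXO.*; (1,3)=+0→OOXX/X.OX
ply 4, O at OOXX/XXO. | (1,3)=+0→OOXX/XXOO*
ply 5: OOXX/XXOO is terminal +0 (X); from .OXX/..O. depth 6

X winning at [.OXX/..O.]: False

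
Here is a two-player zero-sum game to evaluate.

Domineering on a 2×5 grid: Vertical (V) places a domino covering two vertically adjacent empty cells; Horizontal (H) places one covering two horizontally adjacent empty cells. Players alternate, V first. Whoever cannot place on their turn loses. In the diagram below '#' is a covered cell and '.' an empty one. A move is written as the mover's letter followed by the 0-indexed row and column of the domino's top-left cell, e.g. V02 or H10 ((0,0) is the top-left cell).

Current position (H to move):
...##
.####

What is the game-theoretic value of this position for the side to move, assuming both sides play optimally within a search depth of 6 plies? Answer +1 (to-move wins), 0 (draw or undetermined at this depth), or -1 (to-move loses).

value(...##/.####, H) = +1

[...##/.####] H move#1: H00:+1/##.##/.####*, H01:-1/.####/.####
[##.##/.####] end (terminal -1, V#2); searched ...##/.#### to 6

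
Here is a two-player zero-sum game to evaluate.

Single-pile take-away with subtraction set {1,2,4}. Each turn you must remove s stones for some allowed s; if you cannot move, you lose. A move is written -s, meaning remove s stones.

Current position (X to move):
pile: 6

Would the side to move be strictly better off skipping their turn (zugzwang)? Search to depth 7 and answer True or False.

[6] X move#1: -1:-1/5*, -2:-1/4, -4:-1/2
[5] O move#2: -1:-1/4, -2:+1/3*, -4:-1/1
[3] X move#3: -1:-1/2*, -2:-1/1
[2] O move#4: -1:-1/1, -2:+1/0*
[0] end (terminal -1, X#5); searched 6 to 7
suppose X passes — search the same position with O to move:
pass> [6] O move#1: -1:-1/5*, -2:-1/4, -4:-1/2
pass> [5] X move#2: -1:-1/4, -2:+1/3*, -4:-1/1
pass> [3] O move#3: -1:-1/2*, -2:-1/1
pass> [2] X move#4: -1:-1/1, -2:+1/0*
pass> [0] end (terminal -1, O#5); searched 6 to 7
for X: play -1, pass +1

zugzwang(6, X) = True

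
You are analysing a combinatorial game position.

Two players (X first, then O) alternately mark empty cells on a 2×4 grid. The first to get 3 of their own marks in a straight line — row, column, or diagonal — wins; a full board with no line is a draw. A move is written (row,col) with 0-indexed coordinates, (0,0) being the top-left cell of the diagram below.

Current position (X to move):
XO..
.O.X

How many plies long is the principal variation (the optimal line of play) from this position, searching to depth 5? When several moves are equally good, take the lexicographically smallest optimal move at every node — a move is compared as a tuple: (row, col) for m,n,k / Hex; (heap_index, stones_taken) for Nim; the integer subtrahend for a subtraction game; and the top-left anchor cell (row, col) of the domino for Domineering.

ply 1, X at XO../.O.X | (0,2)=+0→XOX./.O.X*; (0,3)=+0→XO.X/.O.X; (1,0)=+0→XO../XO.X; (1,2)=+0→XO../.OXX
ply 2, O at XOX./.O.X | (0,3)=+0→XOXO/.O.X*; (1,0)=+0→XOX./OO.X; (1,2)=+0→XOX./.OOX
ply 3, X at XOXO/.O.X | (1,0)=+0→XOXO/XO.X*; (1,2)=+0→XOXO/.OXX
ply 4, O at XOXO/XO.X | (1,2)=+0→XOXO/XOOX*
ply 5: XOXO/XOOX is terminal +0 (X); from XO../.O.X depth 5

PV length from [XO../.O.X]: 4 plies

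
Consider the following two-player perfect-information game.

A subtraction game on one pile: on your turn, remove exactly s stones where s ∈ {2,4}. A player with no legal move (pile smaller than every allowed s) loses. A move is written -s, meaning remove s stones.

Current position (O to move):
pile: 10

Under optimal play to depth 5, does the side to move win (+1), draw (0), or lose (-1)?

p1 O@[10]: -2[8]-1 -4[6]+1*
p2 X@[6]: -2[4]-1* -4[2]-1
p3 O@[4]: -2[2]-1 -4[0]+1*
p4 X@[0] terminal -1; root [10] d5

value(10, O) = +1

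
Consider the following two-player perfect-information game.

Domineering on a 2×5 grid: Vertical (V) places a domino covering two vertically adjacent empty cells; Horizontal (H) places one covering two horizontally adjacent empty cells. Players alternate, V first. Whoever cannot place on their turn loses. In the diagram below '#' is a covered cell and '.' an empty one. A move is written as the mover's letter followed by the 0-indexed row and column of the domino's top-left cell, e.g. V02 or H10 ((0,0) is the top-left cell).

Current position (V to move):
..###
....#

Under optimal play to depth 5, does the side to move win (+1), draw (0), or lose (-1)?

p1 V@[..###/....#]: V00[#.###/#...#]-1 V01[.####/.#..#]+1*
p2 H@[.####/.#..#]: H12[.####/.####]-1*
p3 V@[.####/.####]: V00[#####/#####]+1*
p4 H@[#####/#####] terminal -1; root [..###/....#] d5

value(..###/....#, V) = +1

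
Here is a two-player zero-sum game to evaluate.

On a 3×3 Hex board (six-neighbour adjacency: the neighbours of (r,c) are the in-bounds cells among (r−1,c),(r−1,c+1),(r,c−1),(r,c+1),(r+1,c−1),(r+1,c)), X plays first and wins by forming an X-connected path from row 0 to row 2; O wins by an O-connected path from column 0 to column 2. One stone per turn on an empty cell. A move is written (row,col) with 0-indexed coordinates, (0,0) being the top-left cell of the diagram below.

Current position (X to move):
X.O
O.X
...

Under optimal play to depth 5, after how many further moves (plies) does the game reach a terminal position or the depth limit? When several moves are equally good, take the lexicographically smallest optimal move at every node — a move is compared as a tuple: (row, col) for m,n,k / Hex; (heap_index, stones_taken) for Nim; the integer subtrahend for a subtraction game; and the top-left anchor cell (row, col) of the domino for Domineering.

PV length from [X.O/O.X/...]: 2 plies

ply 1, X at X.O/O.X/... | (0,1)=-1→XXO/O.X/...*; (1,1)=-1→X.O/OXX/...; (2,0)=-1→X.O/O.X/X..; (2,1)=-1→X.O/O.X/.X.; (2,2)=-1→X.O/O.X/..X
ply 2, O at XXO/O.X/... | (1,1)=+1→XXO/OOX/...*; (2,0)=-1→XXO/O.X/O..; (2,1)=-1→XXO/O.X/.O.; (2,2)=-1→XXO/O.X/..O
ply 3: XXO/OOX/... is terminal -1 (X); from X.O/O.X/... depth 5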